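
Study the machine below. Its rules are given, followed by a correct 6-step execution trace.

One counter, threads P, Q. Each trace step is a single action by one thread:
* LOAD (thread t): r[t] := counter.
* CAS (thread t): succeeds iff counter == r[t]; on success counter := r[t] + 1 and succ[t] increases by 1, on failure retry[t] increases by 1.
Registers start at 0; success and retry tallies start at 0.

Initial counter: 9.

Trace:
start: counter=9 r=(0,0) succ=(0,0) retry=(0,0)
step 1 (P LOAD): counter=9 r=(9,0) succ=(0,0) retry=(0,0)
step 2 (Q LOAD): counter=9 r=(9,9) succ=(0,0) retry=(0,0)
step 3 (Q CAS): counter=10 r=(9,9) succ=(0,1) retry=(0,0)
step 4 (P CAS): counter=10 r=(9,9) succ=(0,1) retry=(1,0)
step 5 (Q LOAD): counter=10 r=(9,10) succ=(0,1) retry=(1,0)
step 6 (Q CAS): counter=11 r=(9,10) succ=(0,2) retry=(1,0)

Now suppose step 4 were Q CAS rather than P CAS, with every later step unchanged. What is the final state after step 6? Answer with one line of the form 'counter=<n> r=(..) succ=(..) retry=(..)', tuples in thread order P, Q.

(re-executing from step 4 with the substitution; state before step 4: counter=10 r=(9,9) succ=(0,1) retry=(0,0))
step 4 (Q CAS): counter=10 r=(9,9) succ=(0,1) retry=(0,1)
step 5 (Q LOAD): counter=10 r=(9,10) succ=(0,1) retry=(0,1)
step 6 (Q CAS): counter=11 r=(9,10) succ=(0,2) retry=(0,1)

counter=11 r=(9,10) succ=(0,2) retry=(0,1)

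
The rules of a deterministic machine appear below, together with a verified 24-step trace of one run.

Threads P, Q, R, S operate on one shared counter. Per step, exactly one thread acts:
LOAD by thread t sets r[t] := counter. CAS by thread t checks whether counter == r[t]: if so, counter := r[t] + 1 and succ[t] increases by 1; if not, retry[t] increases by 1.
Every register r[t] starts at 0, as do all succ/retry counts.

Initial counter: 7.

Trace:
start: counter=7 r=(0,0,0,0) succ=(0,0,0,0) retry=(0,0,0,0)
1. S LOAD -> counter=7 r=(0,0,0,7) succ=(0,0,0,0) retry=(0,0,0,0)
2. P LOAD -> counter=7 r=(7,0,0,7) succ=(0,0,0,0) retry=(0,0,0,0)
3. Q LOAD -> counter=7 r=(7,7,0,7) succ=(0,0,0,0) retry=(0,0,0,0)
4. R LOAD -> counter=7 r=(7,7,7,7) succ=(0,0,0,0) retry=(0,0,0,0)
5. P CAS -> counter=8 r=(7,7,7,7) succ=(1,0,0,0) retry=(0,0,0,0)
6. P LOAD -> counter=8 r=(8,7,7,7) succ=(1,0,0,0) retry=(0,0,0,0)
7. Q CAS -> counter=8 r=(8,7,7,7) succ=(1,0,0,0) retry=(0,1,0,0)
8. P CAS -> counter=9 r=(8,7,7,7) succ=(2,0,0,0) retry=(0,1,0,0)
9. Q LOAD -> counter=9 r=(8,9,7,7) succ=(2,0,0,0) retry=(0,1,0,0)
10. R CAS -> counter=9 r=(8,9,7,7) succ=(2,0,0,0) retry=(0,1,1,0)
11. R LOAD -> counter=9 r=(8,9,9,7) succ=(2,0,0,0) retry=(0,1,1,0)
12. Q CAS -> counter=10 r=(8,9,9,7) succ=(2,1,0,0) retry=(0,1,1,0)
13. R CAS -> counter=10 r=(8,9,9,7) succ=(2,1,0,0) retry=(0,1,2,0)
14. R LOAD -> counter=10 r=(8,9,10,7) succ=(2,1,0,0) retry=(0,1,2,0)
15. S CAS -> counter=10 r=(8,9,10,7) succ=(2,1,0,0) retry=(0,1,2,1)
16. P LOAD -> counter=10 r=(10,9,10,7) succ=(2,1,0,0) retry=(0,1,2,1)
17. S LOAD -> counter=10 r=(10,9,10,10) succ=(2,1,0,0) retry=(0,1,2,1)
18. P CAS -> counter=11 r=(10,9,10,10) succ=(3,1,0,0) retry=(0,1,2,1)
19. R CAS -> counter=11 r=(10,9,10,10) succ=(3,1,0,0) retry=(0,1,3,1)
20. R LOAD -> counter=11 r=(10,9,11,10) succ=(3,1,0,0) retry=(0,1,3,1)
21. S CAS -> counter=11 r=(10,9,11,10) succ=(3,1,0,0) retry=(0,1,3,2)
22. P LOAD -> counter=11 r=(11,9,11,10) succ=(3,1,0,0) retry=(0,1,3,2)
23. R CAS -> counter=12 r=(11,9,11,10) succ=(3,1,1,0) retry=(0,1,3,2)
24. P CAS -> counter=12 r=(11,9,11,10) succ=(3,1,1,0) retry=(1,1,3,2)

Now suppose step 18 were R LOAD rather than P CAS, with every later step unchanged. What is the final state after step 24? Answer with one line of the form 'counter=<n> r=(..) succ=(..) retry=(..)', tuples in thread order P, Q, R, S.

counter=12 r=(11,9,11,10) succ=(2,1,2,0) retry=(1,1,2,2)

(re-executing from step 18 with the substitution; state before step 18: counter=10 r=(10,9,10,10) succ=(2,1,0,0) retry=(0,1,2,1))
18. R LOAD -> counter=10 r=(10,9,10,10) succ=(2,1,0,0) retry=(0,1,2,1)
19. R CAS -> counter=11 r=(10,9,10,10) succ=(2,1,1,0) retry=(0,1,2,1)
20. R LOAD -> counter=11 r=(10,9,11,10) succ=(2,1,1,0) retry=(0,1,2,1)
21. S CAS -> counter=11 r=(10,9,11,10) succ=(2,1,1,0) retry=(0,1,2,2)
22. P LOAD -> counter=11 r=(11,9,11,10) succ=(2,1,1,0) retry=(0,1,2,2)
23. R CAS -> counter=12 r=(11,9,11,10) succ=(2,1,2,0) retry=(0,1,2,2)
24. P CAS -> counter=12 r=(11,9,11,10) succ=(2,1,2,0) retry=(1,1,2,2)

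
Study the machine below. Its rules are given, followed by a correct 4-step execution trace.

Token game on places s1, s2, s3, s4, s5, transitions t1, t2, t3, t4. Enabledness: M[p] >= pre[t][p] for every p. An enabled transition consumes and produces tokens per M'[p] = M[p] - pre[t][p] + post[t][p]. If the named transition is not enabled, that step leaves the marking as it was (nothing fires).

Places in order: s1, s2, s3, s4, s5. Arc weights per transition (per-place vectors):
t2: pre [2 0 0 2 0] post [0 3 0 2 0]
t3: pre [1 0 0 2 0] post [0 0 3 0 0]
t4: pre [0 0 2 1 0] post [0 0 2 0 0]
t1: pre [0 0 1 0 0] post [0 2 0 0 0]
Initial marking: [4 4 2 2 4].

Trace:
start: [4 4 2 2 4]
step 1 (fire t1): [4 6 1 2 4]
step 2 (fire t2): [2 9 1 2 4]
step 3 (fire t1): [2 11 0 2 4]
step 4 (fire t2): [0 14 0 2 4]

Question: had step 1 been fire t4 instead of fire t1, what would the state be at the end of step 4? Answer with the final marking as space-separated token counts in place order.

(re-executing from step 1 with the substitution; state before step 1: [4 4 2 2 4])
step 1 (fire t4): [4 4 2 1 4]
step 2 (fire t2): [4 4 2 1 4]
step 3 (fire t1): [4 6 1 1 4]
step 4 (fire t2): [4 6 1 1 4]

4 6 1 1 4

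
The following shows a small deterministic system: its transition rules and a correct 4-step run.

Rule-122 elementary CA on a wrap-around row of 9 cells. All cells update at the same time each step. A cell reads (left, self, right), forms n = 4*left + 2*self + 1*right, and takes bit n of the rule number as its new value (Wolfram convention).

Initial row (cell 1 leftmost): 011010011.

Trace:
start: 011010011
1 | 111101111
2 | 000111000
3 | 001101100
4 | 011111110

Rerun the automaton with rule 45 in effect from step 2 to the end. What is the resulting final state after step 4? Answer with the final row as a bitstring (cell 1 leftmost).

000110010

(re-executing steps 2..4 under rule 45; state before step 2: 111101111)
2 | 000011000
3 | 111010011
4 | 000110010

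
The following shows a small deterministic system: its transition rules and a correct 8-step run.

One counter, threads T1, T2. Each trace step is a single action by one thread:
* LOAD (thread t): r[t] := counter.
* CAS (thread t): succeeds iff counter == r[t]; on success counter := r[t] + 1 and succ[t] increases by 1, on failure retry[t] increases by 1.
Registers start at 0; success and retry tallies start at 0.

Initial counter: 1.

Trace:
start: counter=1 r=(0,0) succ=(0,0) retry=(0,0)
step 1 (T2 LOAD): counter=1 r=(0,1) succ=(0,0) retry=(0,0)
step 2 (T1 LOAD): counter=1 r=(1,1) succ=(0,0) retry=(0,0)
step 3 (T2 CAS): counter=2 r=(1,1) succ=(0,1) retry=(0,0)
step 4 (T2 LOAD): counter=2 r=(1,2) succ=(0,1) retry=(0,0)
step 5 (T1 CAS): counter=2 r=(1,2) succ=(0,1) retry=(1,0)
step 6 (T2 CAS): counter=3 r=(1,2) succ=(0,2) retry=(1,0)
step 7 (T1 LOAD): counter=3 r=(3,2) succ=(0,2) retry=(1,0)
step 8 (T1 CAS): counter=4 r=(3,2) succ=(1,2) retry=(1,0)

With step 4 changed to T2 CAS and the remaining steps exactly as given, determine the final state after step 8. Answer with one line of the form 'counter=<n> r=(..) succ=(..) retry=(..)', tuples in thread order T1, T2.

(re-executing from step 4 with the substitution; state before step 4: counter=2 r=(1,1) succ=(0,1) retry=(0,0))
step 4 (T2 CAS): counter=2 r=(1,1) succ=(0,1) retry=(0,1)
step 5 (T1 CAS): counter=2 r=(1,1) succ=(0,1) retry=(1,1)
step 6 (T2 CAS): counter=2 r=(1,1) succ=(0,1) retry=(1,2)
step 7 (T1 LOAD): counter=2 r=(2,1) succ=(0,1) retry=(1,2)
step 8 (T1 CAS): counter=3 r=(2,1) succ=(1,1) retry=(1,2)

counter=3 r=(2,1) succ=(1,1) retry=(1,2)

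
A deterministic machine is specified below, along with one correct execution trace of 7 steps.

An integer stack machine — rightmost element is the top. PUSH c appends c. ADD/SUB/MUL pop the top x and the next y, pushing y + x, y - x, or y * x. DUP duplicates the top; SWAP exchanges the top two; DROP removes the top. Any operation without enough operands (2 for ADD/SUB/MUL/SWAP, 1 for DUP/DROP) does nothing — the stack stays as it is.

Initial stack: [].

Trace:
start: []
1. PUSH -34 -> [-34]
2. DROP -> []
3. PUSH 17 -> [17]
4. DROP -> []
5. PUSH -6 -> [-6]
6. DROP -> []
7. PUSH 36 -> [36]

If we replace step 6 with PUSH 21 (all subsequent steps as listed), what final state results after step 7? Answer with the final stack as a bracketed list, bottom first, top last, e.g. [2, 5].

(re-executing from step 6 with the substitution; state before step 6: [-6])
6. PUSH 21 -> [-6, 21]
7. PUSH 36 -> [-6, 21, 36]

[-6, 21, 36]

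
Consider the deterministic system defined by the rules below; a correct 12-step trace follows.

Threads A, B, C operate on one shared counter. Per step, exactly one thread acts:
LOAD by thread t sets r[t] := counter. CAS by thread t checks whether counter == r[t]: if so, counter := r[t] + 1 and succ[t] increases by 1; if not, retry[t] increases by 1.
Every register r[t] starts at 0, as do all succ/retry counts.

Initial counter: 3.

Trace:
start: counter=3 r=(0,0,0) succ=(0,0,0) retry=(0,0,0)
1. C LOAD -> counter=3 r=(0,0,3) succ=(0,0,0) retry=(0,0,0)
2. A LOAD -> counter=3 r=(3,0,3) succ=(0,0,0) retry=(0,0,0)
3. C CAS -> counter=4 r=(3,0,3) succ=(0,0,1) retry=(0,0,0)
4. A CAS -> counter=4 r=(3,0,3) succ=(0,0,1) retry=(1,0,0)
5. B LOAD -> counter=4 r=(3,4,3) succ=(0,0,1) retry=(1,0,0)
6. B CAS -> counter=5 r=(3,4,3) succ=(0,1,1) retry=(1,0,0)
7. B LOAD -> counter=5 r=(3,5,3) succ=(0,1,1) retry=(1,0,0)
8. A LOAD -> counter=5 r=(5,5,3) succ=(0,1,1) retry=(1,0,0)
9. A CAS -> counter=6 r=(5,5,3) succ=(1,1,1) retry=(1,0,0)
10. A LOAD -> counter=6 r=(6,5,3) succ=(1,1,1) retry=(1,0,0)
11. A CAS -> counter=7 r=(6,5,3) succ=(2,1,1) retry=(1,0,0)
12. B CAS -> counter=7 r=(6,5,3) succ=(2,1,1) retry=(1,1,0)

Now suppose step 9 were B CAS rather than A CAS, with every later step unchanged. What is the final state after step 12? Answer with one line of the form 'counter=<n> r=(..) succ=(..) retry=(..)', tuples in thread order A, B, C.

counter=7 r=(6,5,3) succ=(1,2,1) retry=(1,1,0)

(re-executing from step 9 with the substitution; state before step 9: counter=5 r=(5,5,3) succ=(0,1,1) retry=(1,0,0))
9. B CAS -> counter=6 r=(5,5,3) succ=(0,2,1) retry=(1,0,0)
10. A LOAD -> counter=6 r=(6,5,3) succ=(0,2,1) retry=(1,0,0)
11. A CAS -> counter=7 r=(6,5,3) succ=(1,2,1) retry=(1,0,0)
12. B CAS -> counter=7 r=(6,5,3) succ=(1,2,1) retry=(1,1,0)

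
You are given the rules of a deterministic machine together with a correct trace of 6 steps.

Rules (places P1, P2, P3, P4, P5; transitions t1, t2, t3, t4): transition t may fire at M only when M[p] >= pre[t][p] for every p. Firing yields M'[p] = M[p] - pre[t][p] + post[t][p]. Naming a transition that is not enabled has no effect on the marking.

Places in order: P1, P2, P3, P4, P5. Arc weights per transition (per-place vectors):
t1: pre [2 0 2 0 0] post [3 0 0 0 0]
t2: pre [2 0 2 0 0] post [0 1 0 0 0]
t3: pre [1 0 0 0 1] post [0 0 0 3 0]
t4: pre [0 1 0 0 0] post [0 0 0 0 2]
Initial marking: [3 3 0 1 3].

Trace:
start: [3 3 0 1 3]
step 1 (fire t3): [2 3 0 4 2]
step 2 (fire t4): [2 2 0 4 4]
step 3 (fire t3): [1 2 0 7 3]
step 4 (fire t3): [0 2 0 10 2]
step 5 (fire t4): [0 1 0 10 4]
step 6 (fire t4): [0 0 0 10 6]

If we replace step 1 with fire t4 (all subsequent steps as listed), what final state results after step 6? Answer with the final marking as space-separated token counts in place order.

(re-executing from step 1 with the substitution; state before step 1: [3 3 0 1 3])
step 1 (fire t4): [3 2 0 1 5]
step 2 (fire t4): [3 1 0 1 7]
step 3 (fire t3): [2 1 0 4 6]
step 4 (fire t3): [1 1 0 7 5]
step 5 (fire t4): [1 0 0 7 7]
step 6 (fire t4): [1 0 0 7 7]

1 0 0 7 7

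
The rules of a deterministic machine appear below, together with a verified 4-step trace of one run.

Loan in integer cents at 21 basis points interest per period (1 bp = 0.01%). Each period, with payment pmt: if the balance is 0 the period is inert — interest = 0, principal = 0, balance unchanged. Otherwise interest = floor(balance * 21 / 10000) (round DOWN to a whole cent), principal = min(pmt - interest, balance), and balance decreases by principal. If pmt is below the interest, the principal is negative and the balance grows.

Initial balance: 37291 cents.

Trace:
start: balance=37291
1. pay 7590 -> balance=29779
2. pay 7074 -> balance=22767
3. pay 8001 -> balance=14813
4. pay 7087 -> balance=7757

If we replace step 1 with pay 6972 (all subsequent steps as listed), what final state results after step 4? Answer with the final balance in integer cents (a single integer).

8379

(re-executing from step 1 with the substitution; state before step 1: balance=37291)
1. pay 6972 -> balance=30397
2. pay 7074 -> balance=23386
3. pay 8001 -> balance=15434
4. pay 7087 -> balance=8379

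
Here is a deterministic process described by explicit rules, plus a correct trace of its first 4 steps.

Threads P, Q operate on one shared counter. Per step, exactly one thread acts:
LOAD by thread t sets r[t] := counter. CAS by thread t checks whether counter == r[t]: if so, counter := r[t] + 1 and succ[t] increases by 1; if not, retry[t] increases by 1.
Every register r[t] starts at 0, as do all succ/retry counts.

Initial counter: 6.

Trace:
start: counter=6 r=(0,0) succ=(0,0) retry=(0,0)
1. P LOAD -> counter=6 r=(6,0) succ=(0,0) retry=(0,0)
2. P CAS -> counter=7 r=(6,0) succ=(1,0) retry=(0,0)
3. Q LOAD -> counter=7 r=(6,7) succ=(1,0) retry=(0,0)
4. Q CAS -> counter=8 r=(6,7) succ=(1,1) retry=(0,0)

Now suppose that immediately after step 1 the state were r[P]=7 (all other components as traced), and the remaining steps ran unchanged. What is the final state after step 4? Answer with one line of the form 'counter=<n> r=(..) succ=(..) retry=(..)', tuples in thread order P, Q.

counter=7 r=(7,6) succ=(0,1) retry=(1,0)

state after step 1 := counter=6 r=(7,0) succ=(0,0) retry=(0,0)
2. P CAS -> counter=6 r=(7,0) succ=(0,0) retry=(1,0)
3. Q LOAD -> counter=6 r=(7,6) succ=(0,0) retry=(1,0)
4. Q CAS -> counter=7 r=(7,6) succ=(0,1) retry=(1,0)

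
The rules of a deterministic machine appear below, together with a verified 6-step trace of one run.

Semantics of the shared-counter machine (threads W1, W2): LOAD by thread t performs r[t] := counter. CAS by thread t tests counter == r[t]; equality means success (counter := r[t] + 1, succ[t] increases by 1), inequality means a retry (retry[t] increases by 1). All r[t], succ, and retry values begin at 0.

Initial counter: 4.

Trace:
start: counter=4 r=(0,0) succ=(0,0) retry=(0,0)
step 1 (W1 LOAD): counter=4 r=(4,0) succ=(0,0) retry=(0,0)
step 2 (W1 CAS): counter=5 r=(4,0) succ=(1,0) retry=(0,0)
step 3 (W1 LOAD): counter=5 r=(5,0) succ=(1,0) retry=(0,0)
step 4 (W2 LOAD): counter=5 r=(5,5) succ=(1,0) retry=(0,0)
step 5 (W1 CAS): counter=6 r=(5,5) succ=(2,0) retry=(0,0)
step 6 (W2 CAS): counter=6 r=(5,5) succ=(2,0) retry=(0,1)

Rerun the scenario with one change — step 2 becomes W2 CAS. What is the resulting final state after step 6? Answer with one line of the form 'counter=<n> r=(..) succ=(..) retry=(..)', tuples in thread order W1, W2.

(re-executing from step 2 with the substitution; state before step 2: counter=4 r=(4,0) succ=(0,0) retry=(0,0))
step 2 (W2 CAS): counter=4 r=(4,0) succ=(0,0) retry=(0,1)
step 3 (W1 LOAD): counter=4 r=(4,0) succ=(0,0) retry=(0,1)
step 4 (W2 LOAD): counter=4 r=(4,4) succ=(0,0) retry=(0,1)
step 5 (W1 CAS): counter=5 r=(4,4) succ=(1,0) retry=(0,1)
step 6 (W2 CAS): counter=5 r=(4,4) succ=(1,0) retry=(0,2)

counter=5 r=(4,4) succ=(1,0) retry=(0,2)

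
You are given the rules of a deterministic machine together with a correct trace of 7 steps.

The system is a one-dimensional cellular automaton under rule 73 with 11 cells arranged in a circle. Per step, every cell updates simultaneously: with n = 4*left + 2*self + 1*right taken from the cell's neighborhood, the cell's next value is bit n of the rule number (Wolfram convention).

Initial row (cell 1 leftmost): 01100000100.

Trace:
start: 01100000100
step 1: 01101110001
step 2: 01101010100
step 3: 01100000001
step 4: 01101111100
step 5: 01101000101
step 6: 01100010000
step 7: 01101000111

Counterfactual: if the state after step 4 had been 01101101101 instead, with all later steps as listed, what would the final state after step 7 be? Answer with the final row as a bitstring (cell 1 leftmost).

state after step 4 := 01101101101
step 5: 01101101100
step 6: 01101101101
step 7: 01101101100

01101101100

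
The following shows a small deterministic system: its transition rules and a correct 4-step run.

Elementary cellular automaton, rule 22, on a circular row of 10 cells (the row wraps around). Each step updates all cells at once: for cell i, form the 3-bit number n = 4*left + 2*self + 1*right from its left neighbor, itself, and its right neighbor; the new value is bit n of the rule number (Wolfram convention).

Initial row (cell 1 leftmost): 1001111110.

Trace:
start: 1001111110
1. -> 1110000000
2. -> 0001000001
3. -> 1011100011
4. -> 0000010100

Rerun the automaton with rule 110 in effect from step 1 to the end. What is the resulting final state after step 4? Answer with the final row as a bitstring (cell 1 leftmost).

(re-executing steps 1..4 under rule 110; state before step 1: 1001111110)
1. -> 1011000011
2. -> 1111000110
3. -> 1001001111
4. -> 1011011000

1011011000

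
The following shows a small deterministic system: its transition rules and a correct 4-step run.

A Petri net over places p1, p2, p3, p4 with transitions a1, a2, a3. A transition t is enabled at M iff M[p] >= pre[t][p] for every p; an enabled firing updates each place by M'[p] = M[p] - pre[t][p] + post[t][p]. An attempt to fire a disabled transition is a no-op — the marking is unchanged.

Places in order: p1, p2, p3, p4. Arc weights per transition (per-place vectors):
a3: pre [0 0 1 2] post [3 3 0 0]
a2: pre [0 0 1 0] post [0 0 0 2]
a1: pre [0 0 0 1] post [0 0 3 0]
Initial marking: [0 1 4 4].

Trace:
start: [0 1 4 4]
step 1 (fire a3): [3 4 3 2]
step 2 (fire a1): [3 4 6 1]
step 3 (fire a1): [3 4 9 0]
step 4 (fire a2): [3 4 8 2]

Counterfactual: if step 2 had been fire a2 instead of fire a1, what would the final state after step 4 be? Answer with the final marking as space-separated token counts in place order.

(re-executing from step 2 with the substitution; state before step 2: [3 4 3 2])
step 2 (fire a2): [3 4 2 4]
step 3 (fire a1): [3 4 5 3]
step 4 (fire a2): [3 4 4 5]

3 4 4 5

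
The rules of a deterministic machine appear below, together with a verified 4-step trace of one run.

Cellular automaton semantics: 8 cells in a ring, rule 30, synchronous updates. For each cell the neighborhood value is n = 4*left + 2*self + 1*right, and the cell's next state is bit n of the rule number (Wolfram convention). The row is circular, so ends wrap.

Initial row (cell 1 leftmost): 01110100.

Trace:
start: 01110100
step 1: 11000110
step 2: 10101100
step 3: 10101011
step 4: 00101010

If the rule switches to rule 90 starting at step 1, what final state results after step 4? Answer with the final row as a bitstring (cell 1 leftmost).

(re-executing steps 1..4 under rule 90; state before step 1: 01110100)
step 1: 11010010
step 2: 11001100
step 3: 11111111
step 4: 00000000

00000000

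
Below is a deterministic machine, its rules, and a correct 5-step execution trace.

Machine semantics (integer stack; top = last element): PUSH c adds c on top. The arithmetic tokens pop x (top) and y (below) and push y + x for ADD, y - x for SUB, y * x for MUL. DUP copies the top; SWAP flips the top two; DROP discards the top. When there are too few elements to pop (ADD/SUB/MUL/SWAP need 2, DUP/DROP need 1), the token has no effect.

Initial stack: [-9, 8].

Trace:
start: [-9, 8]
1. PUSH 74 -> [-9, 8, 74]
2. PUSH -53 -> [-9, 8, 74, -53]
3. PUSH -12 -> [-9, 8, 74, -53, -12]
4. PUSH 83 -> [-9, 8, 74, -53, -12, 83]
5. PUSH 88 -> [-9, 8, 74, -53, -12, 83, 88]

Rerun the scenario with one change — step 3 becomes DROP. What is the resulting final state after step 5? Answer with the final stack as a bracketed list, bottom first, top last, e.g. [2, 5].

(re-executing from step 3 with the substitution; state before step 3: [-9, 8, 74, -53])
3. DROP -> [-9, 8, 74]
4. PUSH 83 -> [-9, 8, 74, 83]
5. PUSH 88 -> [-9, 8, 74, 83, 88]

[-9, 8, 74, 83, 88]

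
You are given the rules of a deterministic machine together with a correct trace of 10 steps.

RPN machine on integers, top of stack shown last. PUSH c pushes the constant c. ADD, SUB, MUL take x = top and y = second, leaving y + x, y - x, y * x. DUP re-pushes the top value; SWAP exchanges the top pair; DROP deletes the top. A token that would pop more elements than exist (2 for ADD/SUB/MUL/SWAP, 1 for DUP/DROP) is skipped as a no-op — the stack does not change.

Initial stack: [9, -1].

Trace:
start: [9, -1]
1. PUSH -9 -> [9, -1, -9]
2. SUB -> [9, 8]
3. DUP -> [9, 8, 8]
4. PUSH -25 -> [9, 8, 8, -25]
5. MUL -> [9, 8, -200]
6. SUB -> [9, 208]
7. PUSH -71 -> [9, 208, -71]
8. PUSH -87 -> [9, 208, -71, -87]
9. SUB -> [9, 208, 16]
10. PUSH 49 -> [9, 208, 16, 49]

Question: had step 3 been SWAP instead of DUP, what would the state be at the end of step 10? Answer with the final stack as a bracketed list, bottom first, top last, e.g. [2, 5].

[233, 16, 49]

(re-executing from step 3 with the substitution; state before step 3: [9, 8])
3. SWAP -> [8, 9]
4. PUSH -25 -> [8, 9, -25]
5. MUL -> [8, -225]
6. SUB -> [233]
7. PUSH -71 -> [233, -71]
8. PUSH -87 -> [233, -71, -87]
9. SUB -> [233, 16]
10. PUSH 49 -> [233, 16, 49]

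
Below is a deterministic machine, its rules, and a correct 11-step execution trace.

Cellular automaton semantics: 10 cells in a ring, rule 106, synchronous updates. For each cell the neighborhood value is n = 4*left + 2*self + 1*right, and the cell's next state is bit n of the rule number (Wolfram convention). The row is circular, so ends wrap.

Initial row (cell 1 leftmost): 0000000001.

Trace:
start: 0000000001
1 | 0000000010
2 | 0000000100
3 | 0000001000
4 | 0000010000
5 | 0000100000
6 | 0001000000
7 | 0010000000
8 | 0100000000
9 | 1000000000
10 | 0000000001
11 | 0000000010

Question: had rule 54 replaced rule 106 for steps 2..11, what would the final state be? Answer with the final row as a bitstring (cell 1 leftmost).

(re-executing steps 2..11 under rule 54; state before step 2: 0000000010)
2 | 0000000111
3 | 1000001000
4 | 1100011101
5 | 0010100010
6 | 0111110111
7 | 1000001000
8 | 1100011101
9 | 0010100010
10 | 0111110111
11 | 1000001000

1000001000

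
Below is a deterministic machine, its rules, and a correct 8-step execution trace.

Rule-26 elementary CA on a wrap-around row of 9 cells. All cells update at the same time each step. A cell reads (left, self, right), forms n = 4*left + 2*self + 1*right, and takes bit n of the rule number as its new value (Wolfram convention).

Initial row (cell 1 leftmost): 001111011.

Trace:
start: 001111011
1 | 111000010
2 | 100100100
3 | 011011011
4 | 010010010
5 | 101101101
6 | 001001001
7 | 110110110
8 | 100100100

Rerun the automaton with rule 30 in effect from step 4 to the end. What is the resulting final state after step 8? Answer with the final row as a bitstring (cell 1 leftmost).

000000000

(re-executing steps 4..8 under rule 30; state before step 4: 011011011)
4 | 010010010
5 | 111111111
6 | 000000000
7 | 000000000
8 | 000000000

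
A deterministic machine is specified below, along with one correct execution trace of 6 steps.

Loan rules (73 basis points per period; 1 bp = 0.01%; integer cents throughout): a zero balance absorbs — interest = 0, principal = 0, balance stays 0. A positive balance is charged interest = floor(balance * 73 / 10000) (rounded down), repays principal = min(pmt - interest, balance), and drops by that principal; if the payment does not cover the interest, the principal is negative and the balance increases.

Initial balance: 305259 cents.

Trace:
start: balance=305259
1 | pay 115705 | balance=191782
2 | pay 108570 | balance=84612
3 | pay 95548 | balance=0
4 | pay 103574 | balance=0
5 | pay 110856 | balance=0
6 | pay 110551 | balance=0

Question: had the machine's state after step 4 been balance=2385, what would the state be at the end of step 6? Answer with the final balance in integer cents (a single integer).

0

state after step 4 := balance=2385
5 | pay 110856 | balance=0
6 | pay 110551 | balance=0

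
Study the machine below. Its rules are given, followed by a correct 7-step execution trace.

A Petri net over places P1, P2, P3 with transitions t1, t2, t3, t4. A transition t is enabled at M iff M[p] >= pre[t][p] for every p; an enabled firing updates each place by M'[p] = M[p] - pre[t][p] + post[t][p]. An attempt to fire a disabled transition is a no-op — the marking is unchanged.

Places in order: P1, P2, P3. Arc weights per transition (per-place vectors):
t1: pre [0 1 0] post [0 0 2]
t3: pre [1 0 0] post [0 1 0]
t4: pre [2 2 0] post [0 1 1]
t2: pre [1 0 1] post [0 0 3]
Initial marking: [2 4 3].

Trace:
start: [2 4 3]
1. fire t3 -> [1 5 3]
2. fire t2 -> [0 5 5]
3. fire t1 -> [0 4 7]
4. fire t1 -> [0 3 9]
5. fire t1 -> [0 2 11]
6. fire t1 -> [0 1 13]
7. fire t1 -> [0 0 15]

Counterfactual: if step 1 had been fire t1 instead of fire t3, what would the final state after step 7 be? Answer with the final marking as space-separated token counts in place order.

(re-executing from step 1 with the substitution; state before step 1: [2 4 3])
1. fire t1 -> [2 3 5]
2. fire t2 -> [1 3 7]
3. fire t1 -> [1 2 9]
4. fire t1 -> [1 1 11]
5. fire t1 -> [1 0 13]
6. fire t1 -> [1 0 13]
7. fire t1 -> [1 0 13]

1 0 13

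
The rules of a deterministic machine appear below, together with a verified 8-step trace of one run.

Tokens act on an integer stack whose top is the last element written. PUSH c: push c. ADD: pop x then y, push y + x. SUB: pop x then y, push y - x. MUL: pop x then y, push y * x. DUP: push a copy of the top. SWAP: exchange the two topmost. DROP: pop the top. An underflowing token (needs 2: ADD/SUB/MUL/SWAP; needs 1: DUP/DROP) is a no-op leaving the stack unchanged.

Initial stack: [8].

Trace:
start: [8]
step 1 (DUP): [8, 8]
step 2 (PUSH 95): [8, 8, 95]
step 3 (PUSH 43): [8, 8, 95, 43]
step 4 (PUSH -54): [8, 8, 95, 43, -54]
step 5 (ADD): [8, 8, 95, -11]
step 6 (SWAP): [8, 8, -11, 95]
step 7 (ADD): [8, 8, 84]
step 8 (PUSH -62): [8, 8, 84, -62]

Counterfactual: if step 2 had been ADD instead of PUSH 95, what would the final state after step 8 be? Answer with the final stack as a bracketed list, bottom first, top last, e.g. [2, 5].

[5, -62]

(re-executing from step 2 with the substitution; state before step 2: [8, 8])
step 2 (ADD): [16]
step 3 (PUSH 43): [16, 43]
step 4 (PUSH -54): [16, 43, -54]
step 5 (ADD): [16, -11]
step 6 (SWAP): [-11, 16]
step 7 (ADD): [5]
step 8 (PUSH -62): [5, -62]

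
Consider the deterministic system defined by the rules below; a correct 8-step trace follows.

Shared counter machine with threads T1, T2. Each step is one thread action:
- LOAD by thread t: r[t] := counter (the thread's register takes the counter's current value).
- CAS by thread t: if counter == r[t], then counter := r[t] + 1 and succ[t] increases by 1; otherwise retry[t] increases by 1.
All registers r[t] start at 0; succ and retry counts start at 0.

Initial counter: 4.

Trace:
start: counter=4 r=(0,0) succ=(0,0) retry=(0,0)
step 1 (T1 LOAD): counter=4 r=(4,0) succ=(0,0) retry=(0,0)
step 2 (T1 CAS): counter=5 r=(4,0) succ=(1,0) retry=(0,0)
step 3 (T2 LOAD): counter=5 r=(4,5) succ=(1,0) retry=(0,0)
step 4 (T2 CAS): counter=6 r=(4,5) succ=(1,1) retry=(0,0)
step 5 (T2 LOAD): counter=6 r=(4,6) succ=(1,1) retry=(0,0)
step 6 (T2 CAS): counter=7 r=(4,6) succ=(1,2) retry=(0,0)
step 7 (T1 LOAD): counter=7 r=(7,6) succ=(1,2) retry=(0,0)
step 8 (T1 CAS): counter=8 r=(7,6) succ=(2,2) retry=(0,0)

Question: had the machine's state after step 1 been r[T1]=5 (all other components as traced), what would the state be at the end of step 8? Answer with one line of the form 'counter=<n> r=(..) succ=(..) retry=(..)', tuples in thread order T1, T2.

state after step 1 := counter=4 r=(5,0) succ=(0,0) retry=(0,0)
step 2 (T1 CAS): counter=4 r=(5,0) succ=(0,0) retry=(1,0)
step 3 (T2 LOAD): counter=4 r=(5,4) succ=(0,0) retry=(1,0)
step 4 (T2 CAS): counter=5 r=(5,4) succ=(0,1) retry=(1,0)
step 5 (T2 LOAD): counter=5 r=(5,5) succ=(0,1) retry=(1,0)
step 6 (T2 CAS): counter=6 r=(5,5) succ=(0,2) retry=(1,0)
step 7 (T1 LOAD): counter=6 r=(6,5) succ=(0,2) retry=(1,0)
step 8 (T1 CAS): counter=7 r=(6,5) succ=(1,2) retry=(1,0)

counter=7 r=(6,5) succ=(1,2) retry=(1,0)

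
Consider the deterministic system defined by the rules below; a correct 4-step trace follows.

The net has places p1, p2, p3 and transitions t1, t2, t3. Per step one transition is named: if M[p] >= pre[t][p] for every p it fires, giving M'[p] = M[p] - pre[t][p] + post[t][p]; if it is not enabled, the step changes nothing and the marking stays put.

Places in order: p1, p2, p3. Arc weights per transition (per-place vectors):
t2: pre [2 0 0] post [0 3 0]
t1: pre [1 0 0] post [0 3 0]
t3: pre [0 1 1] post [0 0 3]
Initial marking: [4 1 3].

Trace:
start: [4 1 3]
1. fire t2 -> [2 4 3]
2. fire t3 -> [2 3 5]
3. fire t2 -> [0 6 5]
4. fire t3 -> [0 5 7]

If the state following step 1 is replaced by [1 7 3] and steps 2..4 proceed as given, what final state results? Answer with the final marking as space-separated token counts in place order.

state after step 1 := [1 7 3]
2. fire t3 -> [1 6 5]
3. fire t2 -> [1 6 5]
4. fire t3 -> [1 5 7]

1 5 7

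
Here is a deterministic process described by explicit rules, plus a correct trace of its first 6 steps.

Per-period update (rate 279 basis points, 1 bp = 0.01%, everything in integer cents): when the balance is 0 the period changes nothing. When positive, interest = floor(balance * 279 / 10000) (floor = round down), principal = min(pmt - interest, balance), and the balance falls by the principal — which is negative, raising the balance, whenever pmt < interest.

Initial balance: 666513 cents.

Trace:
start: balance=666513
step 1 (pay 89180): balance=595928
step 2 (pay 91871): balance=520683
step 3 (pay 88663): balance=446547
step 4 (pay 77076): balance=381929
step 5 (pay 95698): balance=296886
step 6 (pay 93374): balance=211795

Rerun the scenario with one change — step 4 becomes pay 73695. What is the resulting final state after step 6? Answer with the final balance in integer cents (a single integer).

215368

(re-executing from step 4 with the substitution; state before step 4: balance=446547)
step 4 (pay 73695): balance=385310
step 5 (pay 95698): balance=300362
step 6 (pay 93374): balance=215368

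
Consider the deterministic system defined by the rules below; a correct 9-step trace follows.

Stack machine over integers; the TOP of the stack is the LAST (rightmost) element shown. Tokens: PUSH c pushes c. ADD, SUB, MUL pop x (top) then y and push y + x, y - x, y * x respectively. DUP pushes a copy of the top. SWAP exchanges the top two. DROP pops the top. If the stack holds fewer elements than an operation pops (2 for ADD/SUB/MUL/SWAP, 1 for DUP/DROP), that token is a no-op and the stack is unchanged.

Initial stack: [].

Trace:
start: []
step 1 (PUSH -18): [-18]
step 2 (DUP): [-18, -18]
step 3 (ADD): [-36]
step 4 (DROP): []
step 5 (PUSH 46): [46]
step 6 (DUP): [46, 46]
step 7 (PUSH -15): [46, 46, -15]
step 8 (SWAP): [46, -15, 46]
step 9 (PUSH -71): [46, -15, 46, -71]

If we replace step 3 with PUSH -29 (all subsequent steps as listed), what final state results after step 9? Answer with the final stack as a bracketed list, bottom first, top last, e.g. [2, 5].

[-18, -18, 46, -15, 46, -71]

(re-executing from step 3 with the substitution; state before step 3: [-18, -18])
step 3 (PUSH -29): [-18, -18, -29]
step 4 (DROP): [-18, -18]
step 5 (PUSH 46): [-18, -18, 46]
step 6 (DUP): [-18, -18, 46, 46]
step 7 (PUSH -15): [-18, -18, 46, 46, -15]
step 8 (SWAP): [-18, -18, 46, -15, 46]
step 9 (PUSH -71): [-18, -18, 46, -15, 46, -71]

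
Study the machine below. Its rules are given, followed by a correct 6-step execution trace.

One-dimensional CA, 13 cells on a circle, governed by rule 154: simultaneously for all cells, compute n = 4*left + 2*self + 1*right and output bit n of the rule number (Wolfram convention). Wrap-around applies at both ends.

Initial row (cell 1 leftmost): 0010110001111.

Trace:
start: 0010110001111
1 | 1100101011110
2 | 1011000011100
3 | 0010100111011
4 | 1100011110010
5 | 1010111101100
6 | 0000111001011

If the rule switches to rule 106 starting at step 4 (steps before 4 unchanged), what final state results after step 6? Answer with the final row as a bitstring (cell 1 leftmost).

1100110001011

(re-executing steps 4..6 under rule 106; state before step 4: 0010100111011)
4 | 0101001101111
5 | 1010011111001
6 | 1100110001011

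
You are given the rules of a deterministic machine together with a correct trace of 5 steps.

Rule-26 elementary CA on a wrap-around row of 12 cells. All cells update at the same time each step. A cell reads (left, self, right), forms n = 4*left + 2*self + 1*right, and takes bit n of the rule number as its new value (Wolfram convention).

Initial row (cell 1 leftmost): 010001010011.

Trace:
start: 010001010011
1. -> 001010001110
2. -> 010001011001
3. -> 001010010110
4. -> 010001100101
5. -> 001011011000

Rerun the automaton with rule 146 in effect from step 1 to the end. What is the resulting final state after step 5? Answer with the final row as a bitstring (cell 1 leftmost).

000010001000

(re-executing steps 1..5 under rule 146; state before step 1: 010001010011)
1. -> 001010001100
2. -> 010001010010
3. -> 101010001101
4. -> 000001010000
5. -> 000010001000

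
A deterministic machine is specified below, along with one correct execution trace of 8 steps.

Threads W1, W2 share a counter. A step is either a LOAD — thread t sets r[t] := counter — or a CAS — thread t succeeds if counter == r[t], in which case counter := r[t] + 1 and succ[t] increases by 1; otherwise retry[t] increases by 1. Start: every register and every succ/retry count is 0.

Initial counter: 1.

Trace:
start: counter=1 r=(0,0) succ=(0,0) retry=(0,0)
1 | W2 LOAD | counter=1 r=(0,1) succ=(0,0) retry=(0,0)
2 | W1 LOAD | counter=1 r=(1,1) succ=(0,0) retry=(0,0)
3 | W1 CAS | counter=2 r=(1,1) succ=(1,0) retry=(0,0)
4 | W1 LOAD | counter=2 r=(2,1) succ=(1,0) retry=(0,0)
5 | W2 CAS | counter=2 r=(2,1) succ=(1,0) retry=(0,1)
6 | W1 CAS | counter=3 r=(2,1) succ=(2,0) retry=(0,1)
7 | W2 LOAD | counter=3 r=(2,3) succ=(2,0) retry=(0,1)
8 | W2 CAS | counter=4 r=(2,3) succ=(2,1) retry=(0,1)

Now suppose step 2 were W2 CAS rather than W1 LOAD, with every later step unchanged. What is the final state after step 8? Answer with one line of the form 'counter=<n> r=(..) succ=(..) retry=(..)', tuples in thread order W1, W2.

counter=4 r=(2,3) succ=(1,2) retry=(1,1)

(re-executing from step 2 with the substitution; state before step 2: counter=1 r=(0,1) succ=(0,0) retry=(0,0))
2 | W2 CAS | counter=2 r=(0,1) succ=(0,1) retry=(0,0)
3 | W1 CAS | counter=2 r=(0,1) succ=(0,1) retry=(1,0)
4 | W1 LOAD | counter=2 r=(2,1) succ=(0,1) retry=(1,0)
5 | W2 CAS | counter=2 r=(2,1) succ=(0,1) retry=(1,1)
6 | W1 CAS | counter=3 r=(2,1) succ=(1,1) retry=(1,1)
7 | W2 LOAD | counter=3 r=(2,3) succ=(1,1) retry=(1,1)
8 | W2 CAS | counter=4 r=(2,3) succ=(1,2) retry=(1,1)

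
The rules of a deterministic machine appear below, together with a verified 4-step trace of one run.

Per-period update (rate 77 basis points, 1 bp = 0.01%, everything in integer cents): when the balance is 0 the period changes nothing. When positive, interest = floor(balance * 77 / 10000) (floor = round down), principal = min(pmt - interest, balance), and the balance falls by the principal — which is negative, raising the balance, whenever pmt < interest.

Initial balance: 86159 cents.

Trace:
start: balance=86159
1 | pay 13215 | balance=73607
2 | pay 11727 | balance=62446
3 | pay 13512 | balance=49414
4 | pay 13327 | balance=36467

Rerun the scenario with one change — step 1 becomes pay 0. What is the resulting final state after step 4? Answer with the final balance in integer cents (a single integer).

49990

(re-executing from step 1 with the substitution; state before step 1: balance=86159)
1 | pay 0 | balance=86822
2 | pay 11727 | balance=75763
3 | pay 13512 | balance=62834
4 | pay 13327 | balance=49990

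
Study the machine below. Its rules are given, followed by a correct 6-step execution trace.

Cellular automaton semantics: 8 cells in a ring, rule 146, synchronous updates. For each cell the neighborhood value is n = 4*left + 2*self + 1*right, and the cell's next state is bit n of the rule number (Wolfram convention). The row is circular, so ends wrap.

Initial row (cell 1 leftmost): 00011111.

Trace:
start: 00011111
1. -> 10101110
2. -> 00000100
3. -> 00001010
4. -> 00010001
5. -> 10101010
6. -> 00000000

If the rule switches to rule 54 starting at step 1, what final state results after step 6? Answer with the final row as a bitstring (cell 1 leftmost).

(re-executing steps 1..6 under rule 54; state before step 1: 00011111)
1. -> 10100000
2. -> 11110001
3. -> 00001010
4. -> 00011111
5. -> 10100000
6. -> 11110001

11110001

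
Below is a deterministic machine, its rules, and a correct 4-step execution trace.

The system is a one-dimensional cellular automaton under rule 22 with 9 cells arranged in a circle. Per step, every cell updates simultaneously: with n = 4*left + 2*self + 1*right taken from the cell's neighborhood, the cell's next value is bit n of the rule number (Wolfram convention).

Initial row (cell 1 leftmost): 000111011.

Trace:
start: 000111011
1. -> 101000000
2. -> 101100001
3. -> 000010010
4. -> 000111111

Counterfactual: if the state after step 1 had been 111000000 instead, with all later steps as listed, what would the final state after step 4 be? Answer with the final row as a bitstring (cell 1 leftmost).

state after step 1 := 111000000
2. -> 000100001
3. -> 101110011
4. -> 000001100

000001100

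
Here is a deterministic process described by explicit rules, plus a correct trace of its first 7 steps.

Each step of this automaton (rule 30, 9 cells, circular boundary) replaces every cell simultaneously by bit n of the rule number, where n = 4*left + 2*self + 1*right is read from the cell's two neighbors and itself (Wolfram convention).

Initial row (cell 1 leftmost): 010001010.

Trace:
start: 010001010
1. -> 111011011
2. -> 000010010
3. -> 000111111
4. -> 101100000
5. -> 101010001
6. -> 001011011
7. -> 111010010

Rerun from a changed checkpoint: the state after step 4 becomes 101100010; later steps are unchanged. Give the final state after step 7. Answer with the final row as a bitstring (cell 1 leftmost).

101010111

state after step 4 := 101100010
5. -> 101010110
6. -> 101010100
7. -> 101010111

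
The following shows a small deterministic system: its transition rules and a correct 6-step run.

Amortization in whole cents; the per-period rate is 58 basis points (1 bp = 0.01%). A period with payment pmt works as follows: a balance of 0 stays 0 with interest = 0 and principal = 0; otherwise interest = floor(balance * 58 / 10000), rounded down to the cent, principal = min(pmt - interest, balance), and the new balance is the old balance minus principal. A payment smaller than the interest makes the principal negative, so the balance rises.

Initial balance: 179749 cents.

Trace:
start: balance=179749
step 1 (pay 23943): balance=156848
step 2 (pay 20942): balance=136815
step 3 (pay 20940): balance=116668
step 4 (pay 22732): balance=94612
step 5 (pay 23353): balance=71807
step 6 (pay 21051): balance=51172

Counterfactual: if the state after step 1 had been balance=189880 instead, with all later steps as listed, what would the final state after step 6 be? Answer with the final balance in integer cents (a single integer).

85174

state after step 1 := balance=189880
step 2 (pay 20942): balance=170039
step 3 (pay 20940): balance=150085
step 4 (pay 22732): balance=128223
step 5 (pay 23353): balance=105613
step 6 (pay 21051): balance=85174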